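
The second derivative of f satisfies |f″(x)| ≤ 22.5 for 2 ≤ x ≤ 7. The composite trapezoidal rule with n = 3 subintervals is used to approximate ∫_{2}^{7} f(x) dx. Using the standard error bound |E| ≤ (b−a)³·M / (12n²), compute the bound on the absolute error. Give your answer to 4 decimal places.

26.0417

|E| ≤ (5)³·22.5 / (12·3²) = 2812.5/108 = 26.0417.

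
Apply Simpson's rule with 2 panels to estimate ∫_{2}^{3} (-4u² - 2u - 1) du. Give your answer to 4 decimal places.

h = (3 − 2)/2 = 0.5.
Nodes u₀,…,u₂ = 2, 2.5, 3.
f(u) = -4u² - 2u - 1: f₀=-21, f₁=-31, f₂=-43.
(h/3)·[f₀ + 4f₁ + f₂] = 0.166667·(-188) = -31.3333.

-31.3333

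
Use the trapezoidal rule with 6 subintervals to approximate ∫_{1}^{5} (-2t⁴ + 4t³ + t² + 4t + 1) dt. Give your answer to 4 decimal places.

h = (5 − 1)/6 = 0.666667.
Nodes t₀,…,t₆ = 1, 1.666667, 2.333333, 3, 3.666667, 4.333333, 5.
f(t) = -2t⁴ + 4t³ + t² + 4t + 1: f₀=8, f₁=13.530864, f₂=7.308642, f₃=-32, f₄=-135.209877, f₅=-342.617284, f₆=-704.
(h/2)·[f₀ + 2f₁ + 2f₂ + 2f₃ + 2f₄ + 2f₅ + f₆] = 0.333333·(-1673.975309) = -557.9918.

-557.9918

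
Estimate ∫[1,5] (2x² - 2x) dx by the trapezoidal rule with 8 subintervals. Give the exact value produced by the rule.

59

h = (5 − 1)/8 = 0.5.
Nodes x₀,…,x₈ = 1, 1.5, 2, 2.5, 3, 3.5, 4, 4.5, 5.
f(x) = 2x² - 2x: f₀=0, f₁=1.5, f₂=4, f₃=7.5, f₄=12, f₅=17.5, f₆=24, f₇=31.5, f₈=40.
(h/2)·[f₀ + 2f₁ + 2f₂ + 2f₃ + 2f₄ + 2f₅ + 2f₆ + 2f₇ + f₈] = 0.25·(236) = 59.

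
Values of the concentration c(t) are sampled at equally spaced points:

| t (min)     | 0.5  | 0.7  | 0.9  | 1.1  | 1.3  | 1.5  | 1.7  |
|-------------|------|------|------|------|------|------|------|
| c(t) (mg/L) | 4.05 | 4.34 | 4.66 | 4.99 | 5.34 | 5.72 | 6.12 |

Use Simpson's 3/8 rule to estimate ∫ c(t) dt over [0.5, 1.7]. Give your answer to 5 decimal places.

h = 0.2, n = 6.
(3h/8)·[y₀ + 3y₁ + 3y₂ + 2y₃ + 3y₄ + 3y₅ + y₆] = 0.075·(80.33) = 6.02475.

6.02475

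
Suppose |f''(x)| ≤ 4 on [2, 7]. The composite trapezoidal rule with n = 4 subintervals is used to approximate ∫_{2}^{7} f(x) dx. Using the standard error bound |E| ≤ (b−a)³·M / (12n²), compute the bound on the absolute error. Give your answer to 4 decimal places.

2.6042

|E| ≤ (5)³·4 / (12·4²) = 500/192 = 2.6042.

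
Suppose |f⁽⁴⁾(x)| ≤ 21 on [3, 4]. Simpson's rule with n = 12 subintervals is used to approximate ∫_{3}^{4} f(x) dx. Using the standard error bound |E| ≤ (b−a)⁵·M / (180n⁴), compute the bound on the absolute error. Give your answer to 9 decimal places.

|E| ≤ (1)⁵·21 / (180·12⁴) = 21/3732480 = 0.000005626.

0.000005626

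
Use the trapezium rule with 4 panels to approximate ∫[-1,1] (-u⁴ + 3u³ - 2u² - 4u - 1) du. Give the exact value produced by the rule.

-4.0625

h = (1 − (-1))/4 = 0.5.
Nodes u₀,…,u₄ = -1, -0.5, 0, 0.5, 1.
f(u) = -u⁴ + 3u³ - 2u² - 4u - 1: f₀=-3, f₁=0.0625, f₂=-1, f₃=-3.1875, f₄=-5.
(h/2)·[f₀ + 2f₁ + 2f₂ + 2f₃ + f₄] = 0.25·(-16.25) = -4.0625.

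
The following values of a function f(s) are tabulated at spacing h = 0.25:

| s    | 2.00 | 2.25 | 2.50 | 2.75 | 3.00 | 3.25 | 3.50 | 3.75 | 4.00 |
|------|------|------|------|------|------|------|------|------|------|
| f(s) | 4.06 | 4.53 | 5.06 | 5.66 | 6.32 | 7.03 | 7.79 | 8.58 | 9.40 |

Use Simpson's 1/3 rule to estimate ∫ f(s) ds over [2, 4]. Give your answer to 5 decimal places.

h = 0.25, n = 8.
(h/3)·[y₀ + 4y₁ + 2y₂ + 4y₃ + 2y₄ + 4y₅ + 2y₆ + 4y₇ + y₈] = 0.083333·(155.00) = 12.91667.

12.91667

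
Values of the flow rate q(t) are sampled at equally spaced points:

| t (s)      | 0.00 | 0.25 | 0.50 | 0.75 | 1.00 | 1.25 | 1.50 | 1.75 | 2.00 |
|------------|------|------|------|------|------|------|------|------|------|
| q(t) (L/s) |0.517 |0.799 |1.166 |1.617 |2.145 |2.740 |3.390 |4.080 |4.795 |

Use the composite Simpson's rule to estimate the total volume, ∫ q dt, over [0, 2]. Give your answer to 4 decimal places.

4.6382

h = 0.25, n = 8.
(h/3)·[y₀ + 4y₁ + 2y₂ + 4y₃ + 2y₄ + 4y₅ + 2y₆ + 4y₇ + y₈] = 0.083333·(55.658) = 4.6382.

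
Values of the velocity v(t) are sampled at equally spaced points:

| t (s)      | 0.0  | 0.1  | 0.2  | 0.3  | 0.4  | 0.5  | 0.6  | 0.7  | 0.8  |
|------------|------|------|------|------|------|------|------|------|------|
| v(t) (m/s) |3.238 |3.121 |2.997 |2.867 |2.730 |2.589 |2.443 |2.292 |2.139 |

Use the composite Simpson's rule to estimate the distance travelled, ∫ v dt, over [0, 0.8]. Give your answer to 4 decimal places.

2.1731

h = 0.1, n = 8.
(h/3)·[y₀ + 4y₁ + 2y₂ + 4y₃ + 2y₄ + 4y₅ + 2y₆ + 4y₇ + y₈] = 0.033333·(65.193) = 2.1731.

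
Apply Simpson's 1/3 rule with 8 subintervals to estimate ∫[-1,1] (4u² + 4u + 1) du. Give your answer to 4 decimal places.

4.6667

h = (1 − (-1))/8 = 0.25.
Nodes u₀,…,u₈ = -1, -0.75, -0.5, -0.25, 0, 0.25, 0.5, 0.75, 1.
f(u) = 4u² + 4u + 1: f₀=1, f₁=0.25, f₂=0, f₃=0.25, f₄=1, f₅=2.25, f₆=4, f₇=6.25, f₈=9.
(h/3)·[f₀ + 4f₁ + 2f₂ + 4f₃ + 2f₄ + 4f₅ + 2f₆ + 4f₇ + f₈] = 0.083333·(56) = 4.6667.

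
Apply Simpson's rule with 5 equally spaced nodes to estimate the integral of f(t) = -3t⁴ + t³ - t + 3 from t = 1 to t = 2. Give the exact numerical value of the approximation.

-13.3515625

h = (2 − 1)/4 = 0.25.
Nodes t₀,…,t₄ = 1, 1.25, 1.5, 1.75, 2.
f(t) = -3t⁴ + t³ - t + 3: f₀=0, f₁=-3.62109375, f₂=-10.3125, f₃=-21.52734375, f₄=-39.
(h/3)·[f₀ + 4f₁ + 2f₂ + 4f₃ + f₄] = 0.083333·(-160.21875) = -13.3515625.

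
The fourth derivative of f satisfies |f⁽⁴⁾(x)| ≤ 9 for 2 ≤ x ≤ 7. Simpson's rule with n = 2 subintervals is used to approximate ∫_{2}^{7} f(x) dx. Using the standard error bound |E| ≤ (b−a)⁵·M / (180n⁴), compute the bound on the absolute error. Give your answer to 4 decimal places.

|E| ≤ (5)⁵·9 / (180·2⁴) = 28125/2880 = 9.7656.

9.7656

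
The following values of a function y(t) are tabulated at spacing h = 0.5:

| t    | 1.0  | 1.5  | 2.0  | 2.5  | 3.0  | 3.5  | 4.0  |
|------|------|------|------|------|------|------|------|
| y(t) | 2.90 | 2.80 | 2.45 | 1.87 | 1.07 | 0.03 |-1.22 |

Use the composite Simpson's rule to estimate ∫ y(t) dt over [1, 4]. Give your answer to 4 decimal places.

h = 0.5, n = 6.
(h/3)·[y₀ + 4y₁ + 2y₂ + 4y₃ + 2y₄ + 4y₅ + y₆] = 0.166667·(27.52) = 4.5867.

4.5867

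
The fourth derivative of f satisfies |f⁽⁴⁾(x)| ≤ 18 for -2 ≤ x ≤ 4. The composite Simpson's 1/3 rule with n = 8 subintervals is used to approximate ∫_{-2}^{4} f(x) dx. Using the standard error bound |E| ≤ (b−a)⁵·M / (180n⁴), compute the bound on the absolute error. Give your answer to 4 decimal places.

|E| ≤ (6)⁵·18 / (180·8⁴) = 139968/737280 = 0.1898.

0.1898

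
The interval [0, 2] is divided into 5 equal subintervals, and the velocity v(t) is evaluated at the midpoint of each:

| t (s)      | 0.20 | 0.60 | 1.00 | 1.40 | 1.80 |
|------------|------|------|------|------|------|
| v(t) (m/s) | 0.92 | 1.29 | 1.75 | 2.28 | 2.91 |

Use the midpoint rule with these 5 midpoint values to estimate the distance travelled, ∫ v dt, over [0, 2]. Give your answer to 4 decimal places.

h = 0.4, n = 5.
h·[y(m₁) + y(m₂) + y(m₃) + y(m₄) + y(m₅)] = 0.4·(9.15) = 3.6600.

3.6600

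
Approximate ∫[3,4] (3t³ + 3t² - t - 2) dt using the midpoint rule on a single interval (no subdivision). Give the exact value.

M = (b−a)·f(3.5) = 1·(159.875) = 159.875.

159.875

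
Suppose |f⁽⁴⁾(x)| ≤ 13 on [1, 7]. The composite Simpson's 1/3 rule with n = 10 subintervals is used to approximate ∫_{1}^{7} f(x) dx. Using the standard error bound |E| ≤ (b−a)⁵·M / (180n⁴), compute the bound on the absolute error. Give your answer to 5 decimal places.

0.05616

|E| ≤ (6)⁵·13 / (180·10⁴) = 101088/1800000 = 0.05616.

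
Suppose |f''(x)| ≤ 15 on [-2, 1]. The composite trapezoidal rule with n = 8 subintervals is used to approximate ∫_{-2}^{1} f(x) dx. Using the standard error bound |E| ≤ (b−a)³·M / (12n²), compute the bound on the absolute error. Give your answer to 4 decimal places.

0.5273

|E| ≤ (3)³·15 / (12·8²) = 405/768 = 0.5273.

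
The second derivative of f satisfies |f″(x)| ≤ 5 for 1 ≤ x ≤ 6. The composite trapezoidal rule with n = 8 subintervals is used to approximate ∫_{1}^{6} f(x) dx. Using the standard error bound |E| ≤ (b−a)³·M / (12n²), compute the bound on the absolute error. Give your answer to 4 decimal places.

|E| ≤ (5)³·5 / (12·8²) = 625/768 = 0.8138.

0.8138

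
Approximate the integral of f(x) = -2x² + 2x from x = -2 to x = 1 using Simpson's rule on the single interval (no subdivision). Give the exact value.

-9

S = (b−a)/6 · [f(-2) + 4f(-0.5) + f(1)] = 0.5·[(-12) + 4·(-1.5) + 0] = -9.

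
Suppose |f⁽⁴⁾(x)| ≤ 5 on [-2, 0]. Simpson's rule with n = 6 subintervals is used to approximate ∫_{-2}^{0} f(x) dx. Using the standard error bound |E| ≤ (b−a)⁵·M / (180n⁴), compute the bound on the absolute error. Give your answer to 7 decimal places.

|E| ≤ (2)⁵·5 / (180·6⁴) = 160/233280 = 0.0006859.

0.0006859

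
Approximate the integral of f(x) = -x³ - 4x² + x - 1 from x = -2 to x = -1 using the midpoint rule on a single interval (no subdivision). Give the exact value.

M = (b−a)·f(-1.5) = 1·(-8.125) = -8.125.

-8.125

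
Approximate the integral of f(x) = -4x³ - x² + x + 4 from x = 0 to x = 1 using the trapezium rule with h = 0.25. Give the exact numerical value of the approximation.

3.09375

h = (1 − 0)/4 = 0.25.
Nodes x₀,…,x₄ = 0, 0.25, 0.5, 0.75, 1.
f(x) = -4x³ - x² + x + 4: f₀=4, f₁=4.125, f₂=3.75, f₃=2.5, f₄=0.
(h/2)·[f₀ + 2f₁ + 2f₂ + 2f₃ + f₄] = 0.125·(24.75) = 3.09375.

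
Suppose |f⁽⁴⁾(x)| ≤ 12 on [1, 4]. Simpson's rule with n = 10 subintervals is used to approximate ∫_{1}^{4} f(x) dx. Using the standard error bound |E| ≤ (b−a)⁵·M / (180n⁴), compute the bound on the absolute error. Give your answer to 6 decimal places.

0.001620

|E| ≤ (3)⁵·12 / (180·10⁴) = 2916/1800000 = 0.001620.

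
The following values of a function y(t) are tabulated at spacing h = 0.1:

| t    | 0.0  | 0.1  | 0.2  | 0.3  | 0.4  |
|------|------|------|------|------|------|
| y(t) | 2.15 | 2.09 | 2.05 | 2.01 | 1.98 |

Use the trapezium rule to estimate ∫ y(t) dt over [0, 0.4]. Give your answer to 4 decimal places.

h = 0.1, n = 4.
(h/2)·[y₀ + 2y₁ + 2y₂ + 2y₃ + y₄] = 0.05·(16.43) = 0.8215.

0.8215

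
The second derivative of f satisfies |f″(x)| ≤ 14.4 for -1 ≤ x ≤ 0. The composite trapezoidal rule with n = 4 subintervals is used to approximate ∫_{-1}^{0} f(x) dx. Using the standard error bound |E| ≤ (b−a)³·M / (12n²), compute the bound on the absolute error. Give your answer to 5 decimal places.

0.07500

|E| ≤ (1)³·14.4 / (12·4²) = 14.4/192 = 0.07500.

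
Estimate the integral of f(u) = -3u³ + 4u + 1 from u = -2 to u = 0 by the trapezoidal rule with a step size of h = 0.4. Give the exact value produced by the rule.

h = (0 − (-2))/5 = 0.4.
Nodes u₀,…,u₅ = -2, -1.6, -1.2, -0.8, -0.4, 0.
f(u) = -3u³ + 4u + 1: f₀=17, f₁=6.888, f₂=1.384, f₃=-0.664, f₄=-0.408, f₅=1.
(h/2)·[f₀ + 2f₁ + 2f₂ + 2f₃ + 2f₄ + f₅] = 0.2·(32.4) = 6.48.

6.48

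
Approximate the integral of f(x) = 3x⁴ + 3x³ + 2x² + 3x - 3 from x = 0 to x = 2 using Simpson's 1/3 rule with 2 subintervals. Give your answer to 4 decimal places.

h = (2 − 0)/2 = 1.
Nodes x₀,…,x₂ = 0, 1, 2.
f(x) = 3x⁴ + 3x³ + 2x² + 3x - 3: f₀=-3, f₁=8, f₂=83.
(h/3)·[f₀ + 4f₁ + f₂] = 0.333333·(112) = 37.3333.

37.3333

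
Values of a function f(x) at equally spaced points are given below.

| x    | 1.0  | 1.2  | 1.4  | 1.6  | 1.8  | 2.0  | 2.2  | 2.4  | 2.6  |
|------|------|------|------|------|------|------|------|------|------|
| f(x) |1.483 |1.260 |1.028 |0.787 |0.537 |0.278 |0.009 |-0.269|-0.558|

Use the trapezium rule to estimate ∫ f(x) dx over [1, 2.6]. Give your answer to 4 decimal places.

h = 0.2, n = 8.
(h/2)·[y₀ + 2y₁ + 2y₂ + 2y₃ + 2y₄ + 2y₅ + 2y₆ + 2y₇ + y₈] = 0.1·(8.185) = 0.8185.

0.8185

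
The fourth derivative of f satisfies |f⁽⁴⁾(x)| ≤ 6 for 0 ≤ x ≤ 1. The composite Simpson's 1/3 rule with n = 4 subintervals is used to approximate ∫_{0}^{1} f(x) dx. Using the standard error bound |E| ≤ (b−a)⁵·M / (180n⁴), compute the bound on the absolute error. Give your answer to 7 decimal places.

0.0001302

|E| ≤ (1)⁵·6 / (180·4⁴) = 6/46080 = 0.0001302.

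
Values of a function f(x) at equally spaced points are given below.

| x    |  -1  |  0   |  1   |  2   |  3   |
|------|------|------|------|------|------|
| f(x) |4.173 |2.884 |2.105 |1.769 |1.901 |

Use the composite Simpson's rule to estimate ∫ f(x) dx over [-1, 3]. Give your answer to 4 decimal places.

h = 1, n = 4.
(h/3)·[y₀ + 4y₁ + 2y₂ + 4y₃ + y₄] = 0.333333·(28.896) = 9.6320.

9.6320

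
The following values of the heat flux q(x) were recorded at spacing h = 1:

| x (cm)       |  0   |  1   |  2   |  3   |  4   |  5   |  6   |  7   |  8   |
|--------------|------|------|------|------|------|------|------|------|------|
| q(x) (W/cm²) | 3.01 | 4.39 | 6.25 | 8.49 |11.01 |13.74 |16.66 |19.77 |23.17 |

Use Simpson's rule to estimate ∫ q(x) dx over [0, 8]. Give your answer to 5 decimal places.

h = 1, n = 8.
(h/3)·[y₀ + 4y₁ + 2y₂ + 4y₃ + 2y₄ + 4y₅ + 2y₆ + 4y₇ + y₈] = 0.333333·(279.58) = 93.19333.

93.19333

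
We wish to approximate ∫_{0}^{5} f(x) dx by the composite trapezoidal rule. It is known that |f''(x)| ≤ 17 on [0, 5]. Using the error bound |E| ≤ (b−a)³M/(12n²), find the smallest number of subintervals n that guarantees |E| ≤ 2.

Need 2125/(12n²) ≤ 2.
n² ≥ 2125/(12·2) = 88.5417 ⇒ n ≥ 9.4097, so the smallest n is 10.

10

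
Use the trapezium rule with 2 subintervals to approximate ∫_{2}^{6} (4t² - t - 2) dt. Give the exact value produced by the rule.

264

h = (6 − 2)/2 = 2.
Nodes t₀,…,t₂ = 2, 4, 6.
f(t) = 4t² - t - 2: f₀=12, f₁=58, f₂=136.
(h/2)·[f₀ + 2f₁ + f₂] = 1·(264) = 264.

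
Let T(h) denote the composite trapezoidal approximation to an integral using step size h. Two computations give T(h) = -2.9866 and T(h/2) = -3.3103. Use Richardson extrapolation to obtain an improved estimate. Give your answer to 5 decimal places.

-3.41820

R = (4·T(h/2) − T(h)) / 3 = (4·(-3.3103) − (-2.9866))/3 = (-10.2546)/3 = -3.41820.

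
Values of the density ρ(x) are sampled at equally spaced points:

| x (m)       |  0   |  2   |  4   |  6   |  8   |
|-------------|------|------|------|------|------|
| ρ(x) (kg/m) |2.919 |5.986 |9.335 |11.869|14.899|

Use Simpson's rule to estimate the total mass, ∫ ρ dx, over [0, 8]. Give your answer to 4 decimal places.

71.9387

h = 2, n = 4.
(h/3)·[y₀ + 4y₁ + 2y₂ + 4y₃ + y₄] = 0.666667·(107.908) = 71.9387.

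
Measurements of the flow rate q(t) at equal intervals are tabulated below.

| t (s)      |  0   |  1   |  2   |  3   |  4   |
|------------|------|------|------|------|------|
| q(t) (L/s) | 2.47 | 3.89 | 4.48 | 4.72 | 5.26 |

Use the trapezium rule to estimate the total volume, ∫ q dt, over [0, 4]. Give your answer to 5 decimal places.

16.95500

h = 1, n = 4.
(h/2)·[y₀ + 2y₁ + 2y₂ + 2y₃ + y₄] = 0.5·(33.91) = 16.95500.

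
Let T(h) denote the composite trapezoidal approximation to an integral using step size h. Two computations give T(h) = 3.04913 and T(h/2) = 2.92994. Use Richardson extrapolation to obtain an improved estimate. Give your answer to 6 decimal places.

2.890210

R = (4·T(h/2) − T(h)) / 3 = (4·2.92994 − 3.04913)/3 = (8.67063)/3 = 2.890210.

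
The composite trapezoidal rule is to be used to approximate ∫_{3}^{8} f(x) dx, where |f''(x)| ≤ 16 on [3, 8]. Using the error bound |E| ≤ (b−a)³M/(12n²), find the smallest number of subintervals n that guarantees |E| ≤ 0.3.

Need 2000/(12n²) ≤ 0.3.
n² ≥ 2000/(12·0.3) = 555.556 ⇒ n ≥ 23.5702, so the smallest n is 24.

24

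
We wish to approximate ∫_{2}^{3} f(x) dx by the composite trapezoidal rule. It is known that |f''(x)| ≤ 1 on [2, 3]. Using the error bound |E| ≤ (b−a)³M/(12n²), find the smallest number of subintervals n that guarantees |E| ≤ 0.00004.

46

Need 1/(12n²) ≤ 0.00004.
n² ≥ 1/(12·0.00004) = 2083.33 ⇒ n ≥ 45.6435, so the smallest n is 46.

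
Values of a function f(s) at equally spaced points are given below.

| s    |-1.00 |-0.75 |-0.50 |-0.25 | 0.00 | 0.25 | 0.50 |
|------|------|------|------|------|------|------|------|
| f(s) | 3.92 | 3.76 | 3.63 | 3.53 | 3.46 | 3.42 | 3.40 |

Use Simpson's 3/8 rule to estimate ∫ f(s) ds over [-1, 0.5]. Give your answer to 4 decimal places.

h = 0.25, n = 6.
(3h/8)·[y₀ + 3y₁ + 3y₂ + 2y₃ + 3y₄ + 3y₅ + y₆] = 0.09375·(57.19) = 5.3616.

5.3616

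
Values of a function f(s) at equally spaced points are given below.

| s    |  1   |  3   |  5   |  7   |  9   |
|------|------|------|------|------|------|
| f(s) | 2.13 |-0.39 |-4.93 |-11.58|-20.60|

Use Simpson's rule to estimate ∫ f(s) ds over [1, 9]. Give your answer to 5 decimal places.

h = 2, n = 4.
(h/3)·[y₀ + 4y₁ + 2y₂ + 4y₃ + y₄] = 0.666667·(-76.21) = -50.80667.

-50.80667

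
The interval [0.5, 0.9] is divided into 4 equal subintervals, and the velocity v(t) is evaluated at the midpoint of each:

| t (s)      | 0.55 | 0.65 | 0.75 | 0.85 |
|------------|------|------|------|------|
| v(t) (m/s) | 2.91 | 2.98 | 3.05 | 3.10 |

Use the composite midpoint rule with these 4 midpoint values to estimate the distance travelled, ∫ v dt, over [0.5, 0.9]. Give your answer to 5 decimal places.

1.20400

h = 0.1, n = 4.
h·[y(m₁) + y(m₂) + y(m₃) + y(m₄)] = 0.1·(12.04) = 1.20400.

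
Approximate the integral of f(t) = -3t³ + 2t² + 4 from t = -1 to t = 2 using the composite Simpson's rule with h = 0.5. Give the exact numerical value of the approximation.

h = (2 − (-1))/6 = 0.5.
Nodes t₀,…,t₆ = -1, -0.5, 0, 0.5, 1, 1.5, 2.
f(t) = -3t³ + 2t² + 4: f₀=9, f₁=4.875, f₂=4, f₃=4.125, f₄=3, f₅=-1.625, f₆=-12.
(h/3)·[f₀ + 4f₁ + 2f₂ + 4f₃ + 2f₄ + 4f₅ + f₆] = 0.166667·(40.5) = 6.75.

6.75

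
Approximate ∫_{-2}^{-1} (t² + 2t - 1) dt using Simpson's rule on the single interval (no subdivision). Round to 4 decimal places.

-1.6667

S = (b−a)/6 · [f(-2) + 4f(-1.5) + f(-1)] = 0.166667·[(-1) + 4·(-1.75) + (-2)] = -1.6667.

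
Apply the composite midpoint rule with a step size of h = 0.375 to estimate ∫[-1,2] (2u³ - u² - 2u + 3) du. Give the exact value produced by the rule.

10.4296875

h = (2 − (-1))/8 = 0.375.
Midpoints m₁,…,m₈ = -0.8125, -0.4375, -0.0625, 0.3125, 0.6875, 1.0625, 1.4375, 1.8125.
f(m₁)=2.89208984375, f(m₂)=3.51611328125, f(m₃)=3.12060546875, f(m₄)=2.33837890625, f(m₅)=1.80224609375, f(m₆)=2.14501953125, f(m₇)=3.99951171875, f(m₈)=7.99853515625.
h·[f(m₁) + f(m₂) + f(m₃) + f(m₄) + f(m₅) + f(m₆) + f(m₇) + f(m₈)] = 0.375·(27.8125) = 10.4296875.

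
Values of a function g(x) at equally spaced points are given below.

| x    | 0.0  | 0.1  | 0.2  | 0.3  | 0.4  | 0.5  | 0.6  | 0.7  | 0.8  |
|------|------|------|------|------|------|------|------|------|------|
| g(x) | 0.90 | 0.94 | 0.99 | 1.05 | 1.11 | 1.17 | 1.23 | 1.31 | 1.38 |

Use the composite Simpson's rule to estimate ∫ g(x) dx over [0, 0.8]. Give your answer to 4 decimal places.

h = 0.1, n = 8.
(h/3)·[y₀ + 4y₁ + 2y₂ + 4y₃ + 2y₄ + 4y₅ + 2y₆ + 4y₇ + y₈] = 0.033333·(26.82) = 0.8940.

0.8940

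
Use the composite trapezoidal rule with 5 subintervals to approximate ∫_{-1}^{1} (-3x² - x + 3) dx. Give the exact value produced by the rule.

3.84

h = (1 − (-1))/5 = 0.4.
Nodes x₀,…,x₅ = -1, -0.6, -0.2, 0.2, 0.6, 1.
f(x) = -3x² - x + 3: f₀=1, f₁=2.52, f₂=3.08, f₃=2.68, f₄=1.32, f₅=-1.
(h/2)·[f₀ + 2f₁ + 2f₂ + 2f₃ + 2f₄ + f₅] = 0.2·(19.2) = 3.84.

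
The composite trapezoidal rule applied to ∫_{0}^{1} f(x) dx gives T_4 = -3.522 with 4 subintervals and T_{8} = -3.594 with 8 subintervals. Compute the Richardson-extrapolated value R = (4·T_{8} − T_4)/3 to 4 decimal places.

-3.6180

R = (4·T_{8} − T_4) / 3 = (4·(-3.594) − (-3.522))/3 = (-10.854)/3 = -3.6180.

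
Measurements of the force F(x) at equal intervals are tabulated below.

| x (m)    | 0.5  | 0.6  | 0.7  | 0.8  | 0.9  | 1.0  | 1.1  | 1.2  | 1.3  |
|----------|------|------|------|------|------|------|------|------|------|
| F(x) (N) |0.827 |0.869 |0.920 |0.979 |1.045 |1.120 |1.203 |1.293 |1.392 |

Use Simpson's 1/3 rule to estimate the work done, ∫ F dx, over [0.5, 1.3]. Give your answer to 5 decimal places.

0.85330

h = 0.1, n = 8.
(h/3)·[y₀ + 4y₁ + 2y₂ + 4y₃ + 2y₄ + 4y₅ + 2y₆ + 4y₇ + y₈] = 0.033333·(25.599) = 0.85330.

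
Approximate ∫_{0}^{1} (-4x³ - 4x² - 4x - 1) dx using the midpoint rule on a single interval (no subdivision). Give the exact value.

-4.5

M = (b−a)·f(0.5) = 1·(-4.5) = -4.5.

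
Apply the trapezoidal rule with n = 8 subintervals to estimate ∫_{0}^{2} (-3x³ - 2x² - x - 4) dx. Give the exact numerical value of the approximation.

-27.5625

h = (2 − 0)/8 = 0.25.
Nodes x₀,…,x₈ = 0, 0.25, 0.5, 0.75, 1, 1.25, 1.5, 1.75, 2.
f(x) = -3x³ - 2x² - x - 4: f₀=-4, f₁=-4.421875, f₂=-5.375, f₃=-7.140625, f₄=-10, f₅=-14.234375, f₆=-20.125, f₇=-27.953125, f₈=-38.
(h/2)·[f₀ + 2f₁ + 2f₂ + 2f₃ + 2f₄ + 2f₅ + 2f₆ + 2f₇ + f₈] = 0.125·(-220.5) = -27.5625.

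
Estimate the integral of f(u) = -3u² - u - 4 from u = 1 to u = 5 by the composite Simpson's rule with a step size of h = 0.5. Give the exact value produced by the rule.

h = (5 − 1)/8 = 0.5.
Nodes u₀,…,u₈ = 1, 1.5, 2, 2.5, 3, 3.5, 4, 4.5, 5.
f(u) = -3u² - u - 4: f₀=-8, f₁=-12.25, f₂=-18, f₃=-25.25, f₄=-34, f₅=-44.25, f₆=-56, f₇=-69.25, f₈=-84.
(h/3)·[f₀ + 4f₁ + 2f₂ + 4f₃ + 2f₄ + 4f₅ + 2f₆ + 4f₇ + f₈] = 0.166667·(-912) = -152.

-152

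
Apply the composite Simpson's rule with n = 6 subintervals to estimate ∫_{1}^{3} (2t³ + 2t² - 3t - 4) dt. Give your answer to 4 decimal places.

37.3333

h = (3 − 1)/6 = 0.333333.
Nodes t₀,…,t₆ = 1, 1.333333, 1.666667, 2, 2.333333, 2.666667, 3.
f(t) = 2t³ + 2t² - 3t - 4: f₀=-3, f₁=0.296296, f₂=5.814815, f₃=14, f₄=25.296296, f₅=40.148148, f₆=59.
(h/3)·[f₀ + 4f₁ + 2f₂ + 4f₃ + 2f₄ + 4f₅ + f₆] = 0.111111·(336) = 37.3333.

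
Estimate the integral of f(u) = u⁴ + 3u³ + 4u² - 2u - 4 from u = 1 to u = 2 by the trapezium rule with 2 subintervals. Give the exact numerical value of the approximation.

h = (2 − 1)/2 = 0.5.
Nodes u₀,…,u₂ = 1, 1.5, 2.
f(u) = u⁴ + 3u³ + 4u² - 2u - 4: f₀=2, f₁=17.1875, f₂=48.
(h/2)·[f₀ + 2f₁ + f₂] = 0.25·(84.375) = 21.09375.

21.09375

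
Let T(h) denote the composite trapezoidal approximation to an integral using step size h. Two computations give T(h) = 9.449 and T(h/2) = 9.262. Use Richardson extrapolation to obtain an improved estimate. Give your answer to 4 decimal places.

9.1997

R = (4·T(h/2) − T(h)) / 3 = (4·9.262 − 9.449)/3 = (27.599)/3 = 9.1997.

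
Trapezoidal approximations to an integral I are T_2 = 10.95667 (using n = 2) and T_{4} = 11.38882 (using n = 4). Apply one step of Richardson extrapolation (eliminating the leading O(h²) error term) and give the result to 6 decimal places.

11.532870

R = (4·T_{4} − T_2) / 3 = (4·11.38882 − 10.95667)/3 = (34.59861)/3 = 11.532870.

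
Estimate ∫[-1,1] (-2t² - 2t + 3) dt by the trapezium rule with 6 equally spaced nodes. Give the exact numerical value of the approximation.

h = (1 − (-1))/5 = 0.4.
Nodes t₀,…,t₅ = -1, -0.6, -0.2, 0.2, 0.6, 1.
f(t) = -2t² - 2t + 3: f₀=3, f₁=3.48, f₂=3.32, f₃=2.52, f₄=1.08, f₅=-1.
(h/2)·[f₀ + 2f₁ + 2f₂ + 2f₃ + 2f₄ + f₅] = 0.2·(22.8) = 4.56.

4.56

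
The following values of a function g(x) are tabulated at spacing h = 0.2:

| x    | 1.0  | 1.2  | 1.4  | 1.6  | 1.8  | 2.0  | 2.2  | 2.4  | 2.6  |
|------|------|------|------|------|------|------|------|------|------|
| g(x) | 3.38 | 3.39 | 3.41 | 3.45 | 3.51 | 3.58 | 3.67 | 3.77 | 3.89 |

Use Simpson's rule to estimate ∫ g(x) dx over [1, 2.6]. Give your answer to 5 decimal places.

5.68067

h = 0.2, n = 8.
(h/3)·[y₀ + 4y₁ + 2y₂ + 4y₃ + 2y₄ + 4y₅ + 2y₆ + 4y₇ + y₈] = 0.066667·(85.21) = 5.68067.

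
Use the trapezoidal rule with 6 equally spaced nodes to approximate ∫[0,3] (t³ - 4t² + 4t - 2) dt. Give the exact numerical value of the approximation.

-3.66

h = (3 − 0)/5 = 0.6.
Nodes t₀,…,t₅ = 0, 0.6, 1.2, 1.8, 2.4, 3.
f(t) = t³ - 4t² + 4t - 2: f₀=-2, f₁=-0.824, f₂=-1.232, f₃=-1.928, f₄=-1.616, f₅=1.
(h/2)·[f₀ + 2f₁ + 2f₂ + 2f₃ + 2f₄ + f₅] = 0.3·(-12.2) = -3.66.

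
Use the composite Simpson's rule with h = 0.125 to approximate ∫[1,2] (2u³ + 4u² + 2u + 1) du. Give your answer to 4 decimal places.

h = (2 − 1)/8 = 0.125.
Nodes u₀,…,u₈ = 1, 1.125, 1.25, 1.375, 1.5, 1.625, 1.75, 1.875, 2.
f(u) = 2u³ + 4u² + 2u + 1: f₀=9, f₁=11.16015625, f₂=13.65625, f₃=16.51171875, f₄=19.75, f₅=23.39453125, f₆=27.46875, f₇=31.99609375, f₈=37.
(h/3)·[f₀ + 4f₁ + 2f₂ + 4f₃ + 2f₄ + 4f₅ + 2f₆ + 4f₇ + f₈] = 0.041667·(500) = 20.8333.

20.8333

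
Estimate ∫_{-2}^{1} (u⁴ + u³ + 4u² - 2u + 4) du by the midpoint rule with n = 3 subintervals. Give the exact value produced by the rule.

h = (1 − (-2))/3 = 1.
Midpoints m₁,…,m₃ = -1.5, -0.5, 0.5.
f(m₁)=17.6875, f(m₂)=5.9375, f(m₃)=4.1875.
h·[f(m₁) + f(m₂) + f(m₃)] = 1·(27.8125) = 27.8125.

27.8125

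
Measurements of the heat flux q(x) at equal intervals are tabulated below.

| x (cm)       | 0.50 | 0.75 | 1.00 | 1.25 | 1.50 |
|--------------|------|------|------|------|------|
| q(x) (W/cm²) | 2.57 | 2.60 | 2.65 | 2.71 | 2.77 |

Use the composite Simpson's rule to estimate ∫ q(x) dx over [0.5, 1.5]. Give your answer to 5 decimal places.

h = 0.25, n = 4.
(h/3)·[y₀ + 4y₁ + 2y₂ + 4y₃ + y₄] = 0.083333·(31.88) = 2.65667.

2.65667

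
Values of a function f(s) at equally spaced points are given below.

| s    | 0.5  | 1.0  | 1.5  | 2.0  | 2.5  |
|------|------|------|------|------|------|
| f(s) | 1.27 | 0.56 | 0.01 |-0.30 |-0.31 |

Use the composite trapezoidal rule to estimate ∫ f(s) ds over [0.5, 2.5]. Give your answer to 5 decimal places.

0.37500

h = 0.5, n = 4.
(h/2)·[y₀ + 2y₁ + 2y₂ + 2y₃ + y₄] = 0.25·(1.50) = 0.37500.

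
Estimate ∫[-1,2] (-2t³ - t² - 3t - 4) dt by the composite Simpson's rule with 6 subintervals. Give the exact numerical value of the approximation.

h = (2 − (-1))/6 = 0.5.
Nodes t₀,…,t₆ = -1, -0.5, 0, 0.5, 1, 1.5, 2.
f(t) = -2t³ - t² - 3t - 4: f₀=0, f₁=-2.5, f₂=-4, f₃=-6, f₄=-10, f₅=-17.5, f₆=-30.
(h/3)·[f₀ + 4f₁ + 2f₂ + 4f₃ + 2f₄ + 4f₅ + f₆] = 0.166667·(-162) = -27.

-27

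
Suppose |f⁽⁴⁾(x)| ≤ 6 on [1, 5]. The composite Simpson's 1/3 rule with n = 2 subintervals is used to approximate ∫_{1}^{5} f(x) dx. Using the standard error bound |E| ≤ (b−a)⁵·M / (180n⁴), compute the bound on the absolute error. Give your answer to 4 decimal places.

|E| ≤ (4)⁵·6 / (180·2⁴) = 6144/2880 = 2.1333.

2.1333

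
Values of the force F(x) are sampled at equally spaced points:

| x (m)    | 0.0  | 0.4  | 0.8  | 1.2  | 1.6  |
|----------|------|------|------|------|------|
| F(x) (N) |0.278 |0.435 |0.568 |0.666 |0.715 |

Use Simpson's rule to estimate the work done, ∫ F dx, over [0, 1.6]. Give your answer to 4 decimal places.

0.8711

h = 0.4, n = 4.
(h/3)·[y₀ + 4y₁ + 2y₂ + 4y₃ + y₄] = 0.133333·(6.533) = 0.8711.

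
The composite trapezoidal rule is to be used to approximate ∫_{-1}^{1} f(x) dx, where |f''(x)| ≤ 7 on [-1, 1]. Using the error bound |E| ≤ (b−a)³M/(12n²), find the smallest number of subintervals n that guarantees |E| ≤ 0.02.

Need 56/(12n²) ≤ 0.02.
n² ≥ 56/(12·0.02) = 233.333 ⇒ n ≥ 15.2753, so the smallest n is 16.

16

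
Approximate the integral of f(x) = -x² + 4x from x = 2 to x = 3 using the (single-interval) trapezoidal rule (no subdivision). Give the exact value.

3.5

T = (b−a)/2 · [f(2) + f(3)] = 0.5·[4 + 3] = 3.5.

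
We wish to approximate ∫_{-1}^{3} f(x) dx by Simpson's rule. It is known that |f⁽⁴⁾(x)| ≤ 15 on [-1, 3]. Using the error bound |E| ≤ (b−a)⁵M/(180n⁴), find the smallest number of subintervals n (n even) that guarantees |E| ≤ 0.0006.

Need 15360/(180n⁴) ≤ 0.0006.
n⁴ ≥ 15360/(180·0.0006) = 142222 ⇒ n ≥ 19.4197, so the smallest even n is 20. (n must be even for Simpson's rule.)

20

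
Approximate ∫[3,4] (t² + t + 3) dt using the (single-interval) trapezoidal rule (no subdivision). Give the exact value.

T = (b−a)/2 · [f(3) + f(4)] = 0.5·[15 + 23] = 19.

19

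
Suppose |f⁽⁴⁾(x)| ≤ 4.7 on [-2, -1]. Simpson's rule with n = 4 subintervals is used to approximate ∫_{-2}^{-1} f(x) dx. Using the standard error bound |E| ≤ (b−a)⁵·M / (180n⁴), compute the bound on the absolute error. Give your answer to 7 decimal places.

0.0001020

|E| ≤ (1)⁵·4.7 / (180·4⁴) = 4.7/46080 = 0.0001020.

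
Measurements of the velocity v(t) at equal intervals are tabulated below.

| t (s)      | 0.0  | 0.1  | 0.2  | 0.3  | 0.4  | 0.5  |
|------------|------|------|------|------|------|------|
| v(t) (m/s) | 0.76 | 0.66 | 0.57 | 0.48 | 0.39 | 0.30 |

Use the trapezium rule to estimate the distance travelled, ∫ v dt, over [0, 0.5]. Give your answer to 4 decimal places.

0.2630

h = 0.1, n = 5.
(h/2)·[y₀ + 2y₁ + 2y₂ + 2y₃ + 2y₄ + y₅] = 0.05·(5.26) = 0.2630.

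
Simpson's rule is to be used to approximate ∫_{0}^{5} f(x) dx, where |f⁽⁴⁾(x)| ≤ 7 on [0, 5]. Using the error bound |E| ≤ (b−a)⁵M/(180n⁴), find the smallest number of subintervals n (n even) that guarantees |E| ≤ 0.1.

6

Need 21875/(180n⁴) ≤ 0.1.
n⁴ ≥ 21875/(180·0.1) = 1215.28 ⇒ n ≥ 5.9043, so the smallest even n is 6. (n must be even for Simpson's rule.)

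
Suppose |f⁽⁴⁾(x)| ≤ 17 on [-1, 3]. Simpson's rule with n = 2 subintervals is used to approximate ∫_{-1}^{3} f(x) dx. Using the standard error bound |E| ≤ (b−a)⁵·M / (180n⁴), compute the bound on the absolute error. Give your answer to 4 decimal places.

|E| ≤ (4)⁵·17 / (180·2⁴) = 17408/2880 = 6.0444.

6.0444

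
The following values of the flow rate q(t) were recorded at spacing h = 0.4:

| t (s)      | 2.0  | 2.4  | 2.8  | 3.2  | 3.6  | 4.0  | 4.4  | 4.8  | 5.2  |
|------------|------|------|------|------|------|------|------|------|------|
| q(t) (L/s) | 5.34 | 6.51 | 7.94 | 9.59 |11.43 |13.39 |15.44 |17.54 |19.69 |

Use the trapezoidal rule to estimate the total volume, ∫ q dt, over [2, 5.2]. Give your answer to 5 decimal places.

37.74200

h = 0.4, n = 8.
(h/2)·[y₀ + 2y₁ + 2y₂ + 2y₃ + 2y₄ + 2y₅ + 2y₆ + 2y₇ + y₈] = 0.2·(188.71) = 37.74200.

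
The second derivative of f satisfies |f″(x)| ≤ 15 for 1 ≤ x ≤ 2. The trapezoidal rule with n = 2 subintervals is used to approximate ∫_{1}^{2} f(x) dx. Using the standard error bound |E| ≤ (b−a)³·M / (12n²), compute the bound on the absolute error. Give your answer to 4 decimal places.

0.3125

|E| ≤ (1)³·15 / (12·2²) = 15/48 = 0.3125.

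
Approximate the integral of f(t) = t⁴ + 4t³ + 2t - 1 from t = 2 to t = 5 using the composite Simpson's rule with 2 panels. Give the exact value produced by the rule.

h = (5 − 2)/2 = 1.5.
Nodes t₀,…,t₂ = 2, 3.5, 5.
f(t) = t⁴ + 4t³ + 2t - 1: f₀=51, f₁=327.5625, f₂=1134.
(h/3)·[f₀ + 4f₁ + f₂] = 0.5·(2495.25) = 1247.625.

1247.625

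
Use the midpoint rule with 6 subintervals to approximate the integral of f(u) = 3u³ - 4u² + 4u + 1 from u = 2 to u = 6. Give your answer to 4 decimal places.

745.9259

h = (6 − 2)/6 = 0.666667.
Midpoints m₁,…,m₆ = 2.333333, 3, 3.666667, 4.333333, 5, 5.666667.
f(m₁)=26.666667, f(m₂)=58, f(m₃)=109.777778, f(m₄)=187.333333, f(m₅)=296, f(m₆)=441.111111.
h·[f(m₁) + f(m₂) + f(m₃) + f(m₄) + f(m₅) + f(m₆)] = 0.666667·(1118.888889) = 745.9259.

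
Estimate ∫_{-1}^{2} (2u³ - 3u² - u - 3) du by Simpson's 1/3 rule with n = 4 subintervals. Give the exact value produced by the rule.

-12

h = (2 − (-1))/4 = 0.75.
Nodes u₀,…,u₄ = -1, -0.25, 0.5, 1.25, 2.
f(u) = 2u³ - 3u² - u - 3: f₀=-7, f₁=-2.96875, f₂=-4, f₃=-5.03125, f₄=-1.
(h/3)·[f₀ + 4f₁ + 2f₂ + 4f₃ + f₄] = 0.25·(-48) = -12.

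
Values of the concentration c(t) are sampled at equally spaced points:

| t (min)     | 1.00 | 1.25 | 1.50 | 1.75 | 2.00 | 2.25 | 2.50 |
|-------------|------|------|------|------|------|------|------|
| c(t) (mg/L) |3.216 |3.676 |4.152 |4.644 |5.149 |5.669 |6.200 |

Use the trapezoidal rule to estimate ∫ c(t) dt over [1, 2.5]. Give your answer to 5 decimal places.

h = 0.25, n = 6.
(h/2)·[y₀ + 2y₁ + 2y₂ + 2y₃ + 2y₄ + 2y₅ + y₆] = 0.125·(55.996) = 6.99950.

6.99950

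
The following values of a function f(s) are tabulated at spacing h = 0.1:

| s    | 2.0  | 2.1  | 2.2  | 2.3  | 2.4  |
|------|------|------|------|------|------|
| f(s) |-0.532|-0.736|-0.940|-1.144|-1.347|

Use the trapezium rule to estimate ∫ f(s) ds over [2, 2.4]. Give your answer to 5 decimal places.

-0.37595

h = 0.1, n = 4.
(h/2)·[y₀ + 2y₁ + 2y₂ + 2y₃ + y₄] = 0.05·(-7.519) = -0.37595.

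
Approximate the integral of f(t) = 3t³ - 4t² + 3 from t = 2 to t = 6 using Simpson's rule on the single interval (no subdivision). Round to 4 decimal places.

694.6667

S = (b−a)/6 · [f(2) + 4f(4) + f(6)] = 0.666667·[11 + 4·131 + 507] = 694.6667.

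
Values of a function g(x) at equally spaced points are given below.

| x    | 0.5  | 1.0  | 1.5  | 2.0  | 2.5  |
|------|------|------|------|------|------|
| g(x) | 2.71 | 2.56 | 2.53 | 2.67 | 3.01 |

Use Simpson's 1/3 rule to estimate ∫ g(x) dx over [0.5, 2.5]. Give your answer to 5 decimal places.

h = 0.5, n = 4.
(h/3)·[y₀ + 4y₁ + 2y₂ + 4y₃ + y₄] = 0.166667·(31.70) = 5.28333.

5.28333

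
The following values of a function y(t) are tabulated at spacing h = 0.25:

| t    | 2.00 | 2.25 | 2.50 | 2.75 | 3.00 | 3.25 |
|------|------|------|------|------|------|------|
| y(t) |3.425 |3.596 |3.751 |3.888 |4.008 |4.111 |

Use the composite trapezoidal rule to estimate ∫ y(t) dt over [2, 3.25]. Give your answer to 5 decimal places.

4.75275

h = 0.25, n = 5.
(h/2)·[y₀ + 2y₁ + 2y₂ + 2y₃ + 2y₄ + y₅] = 0.125·(38.022) = 4.75275.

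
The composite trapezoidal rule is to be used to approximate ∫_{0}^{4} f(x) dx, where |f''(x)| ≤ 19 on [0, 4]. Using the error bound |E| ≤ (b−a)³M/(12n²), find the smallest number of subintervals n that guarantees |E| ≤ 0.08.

36

Need 1216/(12n²) ≤ 0.08.
n² ≥ 1216/(12·0.08) = 1266.67 ⇒ n ≥ 35.5903, so the smallest n is 36.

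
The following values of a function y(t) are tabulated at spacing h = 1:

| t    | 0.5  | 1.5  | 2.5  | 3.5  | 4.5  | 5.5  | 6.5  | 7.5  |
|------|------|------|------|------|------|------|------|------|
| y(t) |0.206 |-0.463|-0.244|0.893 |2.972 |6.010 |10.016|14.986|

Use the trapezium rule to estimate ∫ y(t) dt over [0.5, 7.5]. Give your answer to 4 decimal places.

26.7800

h = 1, n = 7.
(h/2)·[y₀ + 2y₁ + 2y₂ + 2y₃ + 2y₄ + 2y₅ + 2y₆ + y₇] = 0.5·(53.560) = 26.7800.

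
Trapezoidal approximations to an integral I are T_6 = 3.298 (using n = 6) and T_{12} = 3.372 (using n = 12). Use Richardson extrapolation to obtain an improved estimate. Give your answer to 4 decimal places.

3.3967

R = (4·T_{12} − T_6) / 3 = (4·3.372 − 3.298)/3 = (10.190)/3 = 3.3967.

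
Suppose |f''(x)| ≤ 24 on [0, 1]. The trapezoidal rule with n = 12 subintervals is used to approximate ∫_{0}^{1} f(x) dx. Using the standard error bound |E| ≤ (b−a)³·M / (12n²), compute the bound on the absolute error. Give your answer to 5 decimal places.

|E| ≤ (1)³·24 / (12·12²) = 24/1728 = 0.01389.

0.01389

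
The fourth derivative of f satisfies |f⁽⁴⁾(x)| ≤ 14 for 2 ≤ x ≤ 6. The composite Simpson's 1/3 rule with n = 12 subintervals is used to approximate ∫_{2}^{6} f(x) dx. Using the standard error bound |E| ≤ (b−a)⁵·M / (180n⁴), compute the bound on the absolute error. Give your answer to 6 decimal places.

0.003841

|E| ≤ (4)⁵·14 / (180·12⁴) = 14336/3732480 = 0.003841.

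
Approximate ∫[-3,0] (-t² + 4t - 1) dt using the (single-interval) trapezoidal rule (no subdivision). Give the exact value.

-34.5

T = (b−a)/2 · [f(-3) + f(0)] = 1.5·[(-22) + (-1)] = -34.5.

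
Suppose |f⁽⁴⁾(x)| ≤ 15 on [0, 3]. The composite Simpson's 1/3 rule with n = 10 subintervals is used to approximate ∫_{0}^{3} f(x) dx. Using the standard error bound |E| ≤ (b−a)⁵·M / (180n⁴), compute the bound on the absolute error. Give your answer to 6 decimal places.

|E| ≤ (3)⁵·15 / (180·10⁴) = 3645/1800000 = 0.002025.

0.002025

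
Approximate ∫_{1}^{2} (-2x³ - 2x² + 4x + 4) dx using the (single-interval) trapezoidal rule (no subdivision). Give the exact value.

T = (b−a)/2 · [f(1) + f(2)] = 0.5·[4 + (-12)] = -4.

-4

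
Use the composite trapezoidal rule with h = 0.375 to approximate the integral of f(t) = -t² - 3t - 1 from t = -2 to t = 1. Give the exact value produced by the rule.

h = (1 − (-2))/8 = 0.375.
Nodes t₀,…,t₈ = -2, -1.625, -1.25, -0.875, -0.5, -0.125, 0.25, 0.625, 1.
f(t) = -t² - 3t - 1: f₀=1, f₁=1.234375, f₂=1.1875, f₃=0.859375, f₄=0.25, f₅=-0.640625, f₆=-1.8125, f₇=-3.265625, f₈=-5.
(h/2)·[f₀ + 2f₁ + 2f₂ + 2f₃ + 2f₄ + 2f₅ + 2f₆ + 2f₇ + f₈] = 0.1875·(-8.375) = -1.5703125.

-1.5703125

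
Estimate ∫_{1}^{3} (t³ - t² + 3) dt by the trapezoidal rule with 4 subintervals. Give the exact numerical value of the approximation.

h = (3 − 1)/4 = 0.5.
Nodes t₀,…,t₄ = 1, 1.5, 2, 2.5, 3.
f(t) = t³ - t² + 3: f₀=3, f₁=4.125, f₂=7, f₃=12.375, f₄=21.
(h/2)·[f₀ + 2f₁ + 2f₂ + 2f₃ + f₄] = 0.25·(71) = 17.75.

17.75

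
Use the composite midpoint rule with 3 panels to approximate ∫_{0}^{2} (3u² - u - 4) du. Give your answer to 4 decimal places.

-2.2222

h = (2 − 0)/3 = 0.666667.
Midpoints m₁,…,m₃ = 0.333333, 1, 1.666667.
f(m₁)=-4, f(m₂)=-2, f(m₃)=2.666667.
h·[f(m₁) + f(m₂) + f(m₃)] = 0.666667·(-3.333333) = -2.2222.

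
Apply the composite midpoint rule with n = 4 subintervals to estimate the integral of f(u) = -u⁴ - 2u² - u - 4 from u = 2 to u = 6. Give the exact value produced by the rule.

-1684.25

h = (6 − 2)/4 = 1.
Midpoints m₁,…,m₄ = 2.5, 3.5, 4.5, 5.5.
f(m₁)=-58.0625, f(m₂)=-182.0625, f(m₃)=-459.0625, f(m₄)=-985.0625.
h·[f(m₁) + f(m₂) + f(m₃) + f(m₄)] = 1·(-1684.25) = -1684.25.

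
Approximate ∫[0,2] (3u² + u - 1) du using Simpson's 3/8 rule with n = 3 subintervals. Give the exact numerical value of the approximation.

8

h = (2 − 0)/3 = 0.666667.
Nodes u₀,…,u₃ = 0, 0.666667, 1.333333, 2.
f(u) = 3u² + u - 1: f₀=-1, f₁=1, f₂=5.666667, f₃=13.
(3h/8)·[f₀ + 3f₁ + 3f₂ + f₃] = 0.25·(32) = 8.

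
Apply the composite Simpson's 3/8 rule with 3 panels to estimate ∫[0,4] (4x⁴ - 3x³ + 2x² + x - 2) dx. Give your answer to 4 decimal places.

685.0370

h = (4 − 0)/3 = 1.333333.
Nodes x₀,…,x₃ = 0, 1.333333, 2.666667, 4.
f(x) = 4x⁴ - 3x³ + 2x² + x - 2: f₀=-2, f₁=8.419753, f₂=160.271605, f₃=866.
(3h/8)·[f₀ + 3f₁ + 3f₂ + f₃] = 0.5·(1370.074074) = 685.0370.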